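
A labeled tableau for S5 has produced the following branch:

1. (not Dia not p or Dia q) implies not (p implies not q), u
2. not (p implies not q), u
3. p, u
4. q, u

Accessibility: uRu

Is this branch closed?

Not closed

There is no literal clash: for every atom and world, at most one sign appears.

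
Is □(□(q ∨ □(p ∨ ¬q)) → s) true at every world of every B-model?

No, not valid

Tableau for the negation ¬□(□(q ∨ □(p ∨ ¬q)) → s):
1. ¬□(□(q ∨ □(p ∨ ¬q)) → s), 0
2. ¬(□(q ∨ □(p ∨ ¬q)) → s), 1
3. □(q ∨ □(p ∨ ¬q)), 1
4. ¬s, 1
5. q ∨ □(p ∨ ¬q), 0
6. q ∨ □(p ∨ ¬q), 1
7. □(p ∨ ¬q), 0
8. p ∨ ¬q, 0
9. p ∨ ¬q, 1
10. □(p ∨ ¬q), 1
11. ¬q, 0
12. ¬q, 1
Accessibility: 0R0, 0R1, 1R0, 1R1
The negation has an open branch (countermodel exists).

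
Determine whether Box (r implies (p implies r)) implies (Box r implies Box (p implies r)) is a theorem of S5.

Valid in S5

Tableau for the negation not (Box (r implies (p implies r)) implies (Box r implies Box (p implies r))):
1. not (Box (r implies (p implies r)) implies (Box r implies Box (p implies r))), 0
2. Box (r implies (p implies r)), 0   [neg-implies-rule on 1]
3. not (Box r implies Box (p implies r)), 0   [neg-implies-rule on 1]
4. Box r, 0   [neg-implies-rule on 3]
5. not Box (p implies r), 0   [neg-implies-rule on 3]
6. r implies (p implies r), 0   [Box-rule on 2 via 0R0]
7. r, 0   [Box-rule on 4 via 0R0]
8. p implies r, 0   [implies-rule on 6 (branches; this branch)]
9. not (p implies r), 1   [neg-Box-rule on 5: fresh world 1, 0R1]
10. p, 1   [neg-implies-rule on 9]
11. not r, 1   [neg-implies-rule on 9]
12. r implies (p implies r), 1   [Box-rule on 2 via 0R1]
13. r, 1   [Box-rule on 4 via 0R1]
Accessibility: 0R0, 0R1, 1R0, 1R1
Branch closes: r and not r both at 1.
Every branch of the negation's tableau closes; the branch above is one of them.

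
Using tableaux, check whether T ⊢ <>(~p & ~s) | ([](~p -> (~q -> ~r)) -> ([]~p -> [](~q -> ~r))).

Valid

Tableau for the negation ~(<>(~p & ~s) | ([](~p -> (~q -> ~r)) -> ([]~p -> [](~q -> ~r)))):
1. ~(<>(~p & ~s) | ([](~p -> (~q -> ~r)) -> ([]~p -> [](~q -> ~r)))), 0
2. ~<>(~p & ~s), 0   [~|-rule on 1]
3. ~([](~p -> (~q -> ~r)) -> ([]~p -> [](~q -> ~r))), 0   [~|-rule on 1]
4. [](~p -> (~q -> ~r)), 0   [~->-rule on 3]
5. ~([]~p -> [](~q -> ~r)), 0   [~->-rule on 3]
6. []~p, 0   [~->-rule on 5]
7. ~[](~q -> ~r), 0   [~->-rule on 5]
8. ~(~p & ~s), 0   [~<>-rule on 2 via 0R0]
9. ~p -> (~q -> ~r), 0   [[]-rule on 4 via 0R0]
10. ~p, 0   [[]-rule on 6 via 0R0]
11. s, 0   [~&-rule on 8 (branches; this branch)]
12. ~q -> ~r, 0   [->-rule on 9 (branches; this branch)]
13. ~r, 0   [->-rule on 12 (branches; this branch)]
14. ~(~q -> ~r), 1   [~[]-rule on 7: fresh world 1, 0R1]
15. ~q, 1   [~->-rule on 14]
16. r, 1   [~->-rule on 14]
17. ~(~p & ~s), 1   [~<>-rule on 2 via 0R1]
18. ~p -> (~q -> ~r), 1   [[]-rule on 4 via 0R1]
19. ~p, 1   [[]-rule on 6 via 0R1]
20. s, 1   [~&-rule on 17 (branches; this branch)]
21. ~q -> ~r, 1   [->-rule on 18 (branches; this branch)]
22. ~r, 1   [->-rule on 21 (branches; this branch)]
Accessibility: 0R0, 0R1, 1R1
Branch closes: r and ~r both at 1.
Every branch of the negation's tableau closes; the branch above is one of them.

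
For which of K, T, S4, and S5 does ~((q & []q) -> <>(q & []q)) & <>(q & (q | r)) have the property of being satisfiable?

T-tableau for the formula:
1. ~((q & []q) -> <>(q & []q)) & <>(q & (q | r)), w0
2. ~((q & []q) -> <>(q & []q)), w0   [&-rule on 1]
3. <>(q & (q | r)), w0   [&-rule on 1]
4. q & []q, w0   [~->-rule on 2]
5. ~<>(q & []q), w0   [~->-rule on 2]
6. q, w0   [&-rule on 4]
7. []q, w0   [&-rule on 4]
8. ~(q & []q), w0   [~<>-rule on 5 via w0Rw0]
9. ~[]q, w0   [~&-rule on 8 (branches; this branch)]
10. q & (q | r), w1   [<>-rule on 3: fresh world w1, w0Rw1]
11. q, w1   [&-rule on 10]
12. q | r, w1   [&-rule on 10]
13. ~(q & []q), w1   [~<>-rule on 5 via w0Rw1]
14. r, w1   [|-rule on 12 (branches; this branch)]
15. ~[]q, w1   [~&-rule on 13 (branches; this branch)]
16. ~q, w2   [~[]-rule on 9: fresh world w2, w0Rw2]
17. ~(q & []q), w2   [~<>-rule on 5 via w0Rw2]
18. q, w2   [[]-rule on 7 via w0Rw2]
Accessibility: w0Rw0, w0Rw1, w0Rw2, w1Rw1, w2Rw2
Branch closes: q and ~q both at w2.
Every branch closes (one shown): unsatisfiable in T, hence also in S4, S5 (every S4/S5-frame is a T-frame).
K-tableau for the formula:
1. ~((q & []q) -> <>(q & []q)) & <>(q & (q | r)), w0
2. ~((q & []q) -> <>(q & []q)), w0   [&-rule on 1]
3. <>(q & (q | r)), w0   [&-rule on 1]
4. q & []q, w0   [~->-rule on 2]
5. ~<>(q & []q), w0   [~->-rule on 2]
6. q, w0   [&-rule on 4]
7. []q, w0   [&-rule on 4]
8. q & (q | r), w1   [<>-rule on 3: fresh world w1, w0Rw1]
9. q, w1   [&-rule on 8]
10. q | r, w1   [&-rule on 8]
11. ~(q & []q), w1   [~<>-rule on 5 via w0Rw1]
12. r, w1   [|-rule on 10 (branches; this branch)]
13. ~[]q, w1   [~&-rule on 11 (branches; this branch)]
14. ~q, w2   [~[]-rule on 13: fresh world w2, w1Rw2]
Accessibility: w0Rw1, w1Rw2
Complete open branch: satisfiable in K.

K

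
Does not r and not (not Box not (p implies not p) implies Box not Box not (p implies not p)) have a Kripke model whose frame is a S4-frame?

Satisfiable

1. not r and not (not Box not (p implies not p) implies Box not Box not (p implies not p)), 0
2. not r, 0   [and-rule on 1]
3. not (not Box not (p implies not p) implies Box not Box not (p implies not p)), 0   [and-rule on 1]
4. not Box not (p implies not p), 0   [neg-implies-rule on 3]
5. not Box not Box not (p implies not p), 0   [neg-implies-rule on 3]
6. p implies not p, 1   [neg-Box-rule on 4: fresh world 1, 0R1]
7. not p, 1   [implies-rule on 6 (branches; this branch)]
8. Box not (p implies not p), 2   [neg-Box-rule on 5: fresh world 2, 0R2]
9. not (p implies not p), 2   [Box-rule on 8 via 2R2]
10. p, 2   [neg-implies-rule on 9]
Accessibility: 0R0, 0R1, 0R2, 1R1, 2R2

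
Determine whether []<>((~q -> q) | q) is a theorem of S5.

Tableau for the negation ~[]<>((~q -> q) | q):
1. ~[]<>((~q -> q) | q), w0
2. ~<>((~q -> q) | q), w1
3. ~((~q -> q) | q), w0
4. ~(~q -> q), w0
5. ~q, w0
6. ~((~q -> q) | q), w1
7. ~(~q -> q), w1
8. ~q, w1
Accessibility: w0Rw0, w0Rw1, w1Rw0, w1Rw1
The negation has an open branch (countermodel exists).

No, not valid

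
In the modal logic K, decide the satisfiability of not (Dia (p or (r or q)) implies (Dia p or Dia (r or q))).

Unsatisfiable

1. not (Dia (p or (r or q)) implies (Dia p or Dia (r or q))), w0
2. Dia (p or (r or q)), w0   [neg-implies-rule on 1]
3. not (Dia p or Dia (r or q)), w0   [neg-implies-rule on 1]
4. not Dia p, w0   [neg-or-rule on 3]
5. not Dia (r or q), w0   [neg-or-rule on 3]
6. p or (r or q), w1   [Dia-rule on 2: fresh world w1, w0Rw1]
7. not p, w1   [neg-Dia-rule on 4 via w0Rw1]
8. not (r or q), w1   [neg-Dia-rule on 5 via w0Rw1]
9. not r, w1   [neg-or-rule on 8]
10. not q, w1   [neg-or-rule on 8]
11. r or q, w1   [or-rule on 6 (branches; this branch)]
12. q, w1   [or-rule on 11 (branches; this branch)]
Accessibility: w0Rw1
Branch closes: q and not q both at w1.
Every branch closes; the branch above is one of them.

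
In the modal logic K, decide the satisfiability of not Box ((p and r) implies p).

1. not Box ((p and r) implies p), 0
2. not ((p and r) implies p), 1
3. p and r, 1
4. not p, 1
5. p, 1
6. r, 1
Accessibility: 0R1
Branch closes: p and not p both at 1.
(One branch shown.) All branches close.

Unsatisfiable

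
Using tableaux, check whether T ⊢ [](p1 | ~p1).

Tableau for the negation ~[](p1 | ~p1):
1. ~[](p1 | ~p1), 0
2. ~(p1 | ~p1), 1
3. ~p1, 1
4. p1, 1
Accessibility: 0R0, 0R1, 1R1
Branch closes: p1 and ~p1 both at 1.
Every branch of the negation's tableau closes; the branch above is one of them.

Valid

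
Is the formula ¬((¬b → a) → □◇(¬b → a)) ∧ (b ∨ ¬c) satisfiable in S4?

Yes, satisfiable

1. ¬((¬b → a) → □◇(¬b → a)) ∧ (b ∨ ¬c), 0
2. ¬((¬b → a) → □◇(¬b → a)), 0
3. b ∨ ¬c, 0
4. ¬b → a, 0
5. ¬□◇(¬b → a), 0
6. ¬c, 0
7. a, 0
8. ¬◇(¬b → a), 1
9. ¬(¬b → a), 1
10. ¬b, 1
11. ¬a, 1
Accessibility: 0R0, 0R1, 1R1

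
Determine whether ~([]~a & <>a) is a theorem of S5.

Valid

Tableau for the negation []~a & <>a:
1. []~a & <>a, u
2. []~a, u   [&-rule on 1]
3. <>a, u   [&-rule on 1]
4. ~a, u   [[]-rule on 2 via uRu]
5. a, v   [<>-rule on 3: fresh world v, uRv]
6. ~a, v   [[]-rule on 2 via uRv]
Accessibility: uRu, uRv, vRu, vRv
Branch closes: a and ~a both at v.
Every branch of the negation's tableau closes; the branch above is one of them.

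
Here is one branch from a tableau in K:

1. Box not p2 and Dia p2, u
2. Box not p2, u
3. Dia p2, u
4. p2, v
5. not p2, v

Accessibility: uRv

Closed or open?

Both p2 and not p2 appear at v.

Closed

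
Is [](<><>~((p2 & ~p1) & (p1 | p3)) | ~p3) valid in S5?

No, not valid

Tableau for the negation ~[](<><>~((p2 & ~p1) & (p1 | p3)) | ~p3):
1. ~[](<><>~((p2 & ~p1) & (p1 | p3)) | ~p3), w0
2. ~(<><>~((p2 & ~p1) & (p1 | p3)) | ~p3), w1
3. ~<><>~((p2 & ~p1) & (p1 | p3)), w1
4. p3, w1
5. ~<>~((p2 & ~p1) & (p1 | p3)), w0
6. ~<>~((p2 & ~p1) & (p1 | p3)), w1
7. (p2 & ~p1) & (p1 | p3), w0
8. p2 & ~p1, w0
9. p1 | p3, w0
10. p2, w0
11. ~p1, w0
12. (p2 & ~p1) & (p1 | p3), w1
13. p2 & ~p1, w1
14. p1 | p3, w1
15. p2, w1
16. ~p1, w1
17. p3, w0
Accessibility: w0Rw0, w0Rw1, w1Rw0, w1Rw1
The negation has an open branch (countermodel exists).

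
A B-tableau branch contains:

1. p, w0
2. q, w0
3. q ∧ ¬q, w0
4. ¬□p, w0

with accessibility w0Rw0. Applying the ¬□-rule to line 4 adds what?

a fresh world w1 with w0Rw1, and ¬p at w1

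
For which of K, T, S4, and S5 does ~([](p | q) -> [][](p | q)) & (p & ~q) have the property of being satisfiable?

S4-tableau for the formula:
1. ~([](p | q) -> [][](p | q)) & (p & ~q), u
2. ~([](p | q) -> [][](p | q)), u   [&-rule on 1]
3. p & ~q, u   [&-rule on 1]
4. [](p | q), u   [~->-rule on 2]
5. ~[][](p | q), u   [~->-rule on 2]
6. p, u   [&-rule on 3]
7. ~q, u   [&-rule on 3]
8. p | q, u   [[]-rule on 4 via uRu]
9. ~[](p | q), v   [~[]-rule on 5: fresh world v, uRv]
10. p | q, v   [[]-rule on 4 via uRv]
11. q, v   [|-rule on 10 (branches; this branch)]
12. ~(p | q), w   [~[]-rule on 9: fresh world w, vRw]
13. ~p, w   [~|-rule on 12]
14. ~q, w   [~|-rule on 12]
15. p | q, w   [[]-rule on 4 via uRw]
16. q, w   [|-rule on 15 (branches; this branch)]
Accessibility: uRu, uRv, uRw, vRv, vRw, wRw
Branch closes: q and ~q both at w.
Every branch closes (one shown): unsatisfiable in S4, hence also in S5 (every S5-frame is an S4-frame).
T-tableau for the formula:
1. ~([](p | q) -> [][](p | q)) & (p & ~q), u
2. ~([](p | q) -> [][](p | q)), u   [&-rule on 1]
3. p & ~q, u   [&-rule on 1]
4. [](p | q), u   [~->-rule on 2]
5. ~[][](p | q), u   [~->-rule on 2]
6. p, u   [&-rule on 3]
7. ~q, u   [&-rule on 3]
8. p | q, u   [[]-rule on 4 via uRu]
9. ~[](p | q), v   [~[]-rule on 5: fresh world v, uRv]
10. p | q, v   [[]-rule on 4 via uRv]
11. q, v   [|-rule on 10 (branches; this branch)]
12. ~(p | q), w   [~[]-rule on 9: fresh world w, vRw]
13. ~p, w   [~|-rule on 12]
14. ~q, w   [~|-rule on 12]
Accessibility: uRu, uRv, vRv, vRw, wRw
Complete open branch: satisfiable in T, hence also in K (this T-model is also a K-model).

K, T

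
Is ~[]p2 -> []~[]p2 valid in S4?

Invalid (countermodel exists)

Tableau for the negation ~(~[]p2 -> []~[]p2):
1. ~(~[]p2 -> []~[]p2), 0
2. ~[]p2, 0
3. ~[]~[]p2, 0
4. ~p2, 1
5. []p2, 2
6. p2, 2
Accessibility: 0R0, 0R1, 0R2, 1R1, 2R2
The negation has an open branch (countermodel exists).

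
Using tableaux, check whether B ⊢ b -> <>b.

Yes, valid

Tableau for the negation ~(b -> <>b):
1. ~(b -> <>b), u
2. b, u   [~->-rule on 1]
3. ~<>b, u   [~->-rule on 1]
4. ~b, u   [~<>-rule on 3 via uRu]
Accessibility: uRu
Branch closes: b and ~b both at u.
Every branch of the negation's tableau closes; the branch above is one of them.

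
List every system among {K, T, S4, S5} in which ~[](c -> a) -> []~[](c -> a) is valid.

S5

S4-tableau for the negation ~(~[](c -> a) -> []~[](c -> a)):
1. ~(~[](c -> a) -> []~[](c -> a)), u
2. ~[](c -> a), u   [~->-rule on 1]
3. ~[]~[](c -> a), u   [~->-rule on 1]
4. ~(c -> a), v   [~[]-rule on 2: fresh world v, uRv]
5. c, v   [~->-rule on 4]
6. ~a, v   [~->-rule on 4]
7. [](c -> a), w   [~[]-rule on 3: fresh world w, uRw]
8. c -> a, w   [[]-rule on 7 via wRw]
9. a, w   [->-rule on 8 (branches; this branch)]
Accessibility: uRu, uRv, uRw, vRv, wRw
Complete open branch: countermodel on an S4-frame, so not valid in S4, nor in K, T (the same frame is also a K-frame and a T-frame).
S5-tableau for the negation ~(~[](c -> a) -> []~[](c -> a)):
1. ~(~[](c -> a) -> []~[](c -> a)), u
2. ~[](c -> a), u   [~->-rule on 1]
3. ~[]~[](c -> a), u   [~->-rule on 1]
4. ~(c -> a), v   [~[]-rule on 2: fresh world v, uRv]
5. c, v   [~->-rule on 4]
6. ~a, v   [~->-rule on 4]
7. [](c -> a), w   [~[]-rule on 3: fresh world w, uRw]
8. c -> a, u   [[]-rule on 7 via wRu]
9. c -> a, v   [[]-rule on 7 via wRv]
10. c -> a, w   [[]-rule on 7 via wRw]
11. a, u   [->-rule on 8 (branches; this branch)]
12. a, v   [->-rule on 9 (branches; this branch)]
Accessibility: uRu, uRv, uRw, vRu, vRv, vRw, wRu, wRv, wRw
Branch closes: a and ~a both at v.
Every branch closes (one shown): valid in S5.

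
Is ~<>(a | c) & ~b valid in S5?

Tableau for the negation ~(~<>(a | c) & ~b):
1. ~(~<>(a | c) & ~b), u
2. b, u   [~&-rule on 1 (branches; this branch)]
Accessibility: uRu
The negation has an open branch (countermodel exists).

No, not valid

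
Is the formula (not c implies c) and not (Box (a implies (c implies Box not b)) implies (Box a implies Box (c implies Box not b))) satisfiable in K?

Unsatisfiable (every branch closes)

1. (not c implies c) and not (Box (a implies (c implies Box not b)) implies (Box a implies Box (c implies Box not b))), 0
2. not c implies c, 0
3. not (Box (a implies (c implies Box not b)) implies (Box a implies Box (c implies Box not b))), 0
4. Box (a implies (c implies Box not b)), 0
5. not (Box a implies Box (c implies Box not b)), 0
6. Box a, 0
7. not Box (c implies Box not b), 0
8. c, 0
9. not (c implies Box not b), 1
10. c, 1
11. not Box not b, 1
12. a implies (c implies Box not b), 1
13. a, 1
14. c implies Box not b, 1
15. Box not b, 1
16. b, 2
17. not b, 2
Accessibility: 0R1, 1R2
Branch closes: b and not b both at 2.
All branches of the tableau close; one closing branch shown above.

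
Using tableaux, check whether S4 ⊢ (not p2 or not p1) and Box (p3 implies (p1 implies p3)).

Invalid (countermodel exists)

Tableau for the negation not ((not p2 or not p1) and Box (p3 implies (p1 implies p3))):
1. not ((not p2 or not p1) and Box (p3 implies (p1 implies p3))), 0
2. not (not p2 or not p1), 0   [neg-and-rule on 1 (branches; this branch)]
3. p2, 0   [neg-or-rule on 2]
4. p1, 0   [neg-or-rule on 2]
Accessibility: 0R0
The negation has an open branch (countermodel exists).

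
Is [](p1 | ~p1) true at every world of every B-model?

Tableau for the negation ~[](p1 | ~p1):
1. ~[](p1 | ~p1), 0
2. ~(p1 | ~p1), 1
3. ~p1, 1
4. p1, 1
Accessibility: 0R0, 0R1, 1R0, 1R1
Branch closes: p1 and ~p1 both at 1.
Every branch of the negation's tableau closes; the branch above is one of them.

Yes, valid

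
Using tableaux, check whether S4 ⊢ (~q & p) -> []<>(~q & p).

No, not valid

Tableau for the negation ~((~q & p) -> []<>(~q & p)):
1. ~((~q & p) -> []<>(~q & p)), w0
2. ~q & p, w0
3. ~[]<>(~q & p), w0
4. ~q, w0
5. p, w0
6. ~<>(~q & p), w1
7. ~(~q & p), w1
8. ~p, w1
Accessibility: w0Rw0, w0Rw1, w1Rw1
The negation has an open branch (countermodel exists).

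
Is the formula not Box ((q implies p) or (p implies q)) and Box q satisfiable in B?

Unsatisfiable

1. not Box ((q implies p) or (p implies q)) and Box q, w0
2. not Box ((q implies p) or (p implies q)), w0   [and-rule on 1]
3. Box q, w0   [and-rule on 1]
4. q, w0   [Box-rule on 3 via w0Rw0]
5. not ((q implies p) or (p implies q)), w1   [neg-Box-rule on 2: fresh world w1, w0Rw1]
6. not (q implies p), w1   [neg-or-rule on 5]
7. not (p implies q), w1   [neg-or-rule on 5]
8. q, w1   [neg-implies-rule on 6]
9. not p, w1   [neg-implies-rule on 6]
10. p, w1   [neg-implies-rule on 7]
11. not q, w1   [neg-implies-rule on 7]
Accessibility: w0Rw0, w0Rw1, w1Rw0, w1Rw1
Branch closes: p and not p both at w1.
All branches of the tableau close; one closing branch shown above.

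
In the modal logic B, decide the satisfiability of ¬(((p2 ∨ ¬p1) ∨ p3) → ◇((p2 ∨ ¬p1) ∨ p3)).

No, unsatisfiable

1. ¬(((p2 ∨ ¬p1) ∨ p3) → ◇((p2 ∨ ¬p1) ∨ p3)), 0
2. (p2 ∨ ¬p1) ∨ p3, 0
3. ¬◇((p2 ∨ ¬p1) ∨ p3), 0
4. ¬((p2 ∨ ¬p1) ∨ p3), 0
5. ¬(p2 ∨ ¬p1), 0
6. ¬p3, 0
7. ¬p2, 0
8. p1, 0
9. p2 ∨ ¬p1, 0
10. ¬p1, 0
Accessibility: 0R0
Branch closes: p1 and ¬p1 both at 0.
(One branch shown.) All branches close.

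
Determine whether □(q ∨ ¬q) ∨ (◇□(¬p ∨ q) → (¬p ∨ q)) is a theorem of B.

Valid

Tableau for the negation ¬(□(q ∨ ¬q) ∨ (◇□(¬p ∨ q) → (¬p ∨ q))):
1. ¬(□(q ∨ ¬q) ∨ (◇□(¬p ∨ q) → (¬p ∨ q))), 0
2. ¬□(q ∨ ¬q), 0   [¬∨-rule on 1]
3. ¬(◇□(¬p ∨ q) → (¬p ∨ q)), 0   [¬∨-rule on 1]
4. ◇□(¬p ∨ q), 0   [¬→-rule on 3]
5. ¬(¬p ∨ q), 0   [¬→-rule on 3]
6. p, 0   [¬∨-rule on 5]
7. ¬q, 0   [¬∨-rule on 5]
8. ¬(q ∨ ¬q), 1   [¬□-rule on 2: fresh world 1, 0R1]
9. ¬q, 1   [¬∨-rule on 8]
10. q, 1   [¬∨-rule on 8]
Accessibility: 0R0, 0R1, 1R0, 1R1
Branch closes: q and ¬q both at 1.
Every branch of the negation's tableau closes; the branch above is one of them.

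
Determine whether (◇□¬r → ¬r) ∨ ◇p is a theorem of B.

Tableau for the negation ¬((◇□¬r → ¬r) ∨ ◇p):
1. ¬((◇□¬r → ¬r) ∨ ◇p), 0
2. ¬(◇□¬r → ¬r), 0
3. ¬◇p, 0
4. ◇□¬r, 0
5. r, 0
6. ¬p, 0
7. □¬r, 1
8. ¬p, 1
9. ¬r, 0
Accessibility: 0R0, 0R1, 1R0, 1R1
Branch closes: r and ¬r both at 0.
Every branch of the negation's tableau closes; the branch above is one of them.

Valid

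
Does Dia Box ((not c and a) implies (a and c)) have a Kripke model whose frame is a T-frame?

Yes, satisfiable

1. Dia Box ((not c and a) implies (a and c)), u
2. Box ((not c and a) implies (a and c)), v
3. (not c and a) implies (a and c), v
4. a and c, v
5. a, v
6. c, v
Accessibility: uRu, uRv, vRv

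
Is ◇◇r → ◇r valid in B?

No, not valid

Tableau for the negation ¬(◇◇r → ◇r):
1. ¬(◇◇r → ◇r), u
2. ◇◇r, u
3. ¬◇r, u
4. ¬r, u
5. ◇r, v
6. ¬r, v
7. r, w
Accessibility: uRu, uRv, vRu, vRv, vRw, wRv, wRw
The negation has an open branch (countermodel exists).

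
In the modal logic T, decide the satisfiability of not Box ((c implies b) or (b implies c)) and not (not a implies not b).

Unsatisfiable (every branch closes)

1. not Box ((c implies b) or (b implies c)) and not (not a implies not b), w0
2. not Box ((c implies b) or (b implies c)), w0
3. not (not a implies not b), w0
4. not a, w0
5. b, w0
6. not ((c implies b) or (b implies c)), w1
7. not (c implies b), w1
8. not (b implies c), w1
9. c, w1
10. not b, w1
11. b, w1
12. not c, w1
Accessibility: w0Rw0, w0Rw1, w1Rw1
Branch closes: b and not b both at w1.
All branches of the tableau close; one closing branch shown above.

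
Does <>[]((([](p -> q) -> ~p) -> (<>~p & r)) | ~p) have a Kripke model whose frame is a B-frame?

1. <>[]((([](p -> q) -> ~p) -> (<>~p & r)) | ~p), 0
2. []((([](p -> q) -> ~p) -> (<>~p & r)) | ~p), 1   [<>-rule on 1: fresh world 1, 0R1]
3. (([](p -> q) -> ~p) -> (<>~p & r)) | ~p, 0   [[]-rule on 2 via 1R0]
4. (([](p -> q) -> ~p) -> (<>~p & r)) | ~p, 1   [[]-rule on 2 via 1R1]
5. ~p, 0   [|-rule on 3 (branches; this branch)]
6. ~p, 1   [|-rule on 4 (branches; this branch)]
Accessibility: 0R0, 0R1, 1R0, 1R1

Satisfiable (open branch found)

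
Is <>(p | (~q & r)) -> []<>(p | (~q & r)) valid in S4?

Not valid

Tableau for the negation ~(<>(p | (~q & r)) -> []<>(p | (~q & r))):
1. ~(<>(p | (~q & r)) -> []<>(p | (~q & r))), 0
2. <>(p | (~q & r)), 0   [~->-rule on 1]
3. ~[]<>(p | (~q & r)), 0   [~->-rule on 1]
4. p | (~q & r), 1   [<>-rule on 2: fresh world 1, 0R1]
5. ~q & r, 1   [|-rule on 4 (branches; this branch)]
6. ~q, 1   [&-rule on 5]
7. r, 1   [&-rule on 5]
8. ~<>(p | (~q & r)), 2   [~[]-rule on 3: fresh world 2, 0R2]
9. ~(p | (~q & r)), 2   [~<>-rule on 8 via 2R2]
10. ~p, 2   [~|-rule on 9]
11. ~(~q & r), 2   [~|-rule on 9]
12. ~r, 2   [~&-rule on 11 (branches; this branch)]
Accessibility: 0R0, 0R1, 0R2, 1R1, 2R2
The negation has an open branch (countermodel exists).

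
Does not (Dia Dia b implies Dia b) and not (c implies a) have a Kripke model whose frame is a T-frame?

Yes, satisfiable

1. not (Dia Dia b implies Dia b) and not (c implies a), u
2. not (Dia Dia b implies Dia b), u   [and-rule on 1]
3. not (c implies a), u   [and-rule on 1]
4. Dia Dia b, u   [neg-implies-rule on 2]
5. not Dia b, u   [neg-implies-rule on 2]
6. c, u   [neg-implies-rule on 3]
7. not a, u   [neg-implies-rule on 3]
8. not b, u   [neg-Dia-rule on 5 via uRu]
9. Dia b, v   [Dia-rule on 4: fresh world v, uRv]
10. not b, v   [neg-Dia-rule on 5 via uRv]
11. b, w   [Dia-rule on 9: fresh world w, vRw]
Accessibility: uRu, uRv, vRv, vRw, wRw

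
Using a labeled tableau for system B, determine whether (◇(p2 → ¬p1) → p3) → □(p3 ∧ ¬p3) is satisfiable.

Yes, satisfiable

1. (◇(p2 → ¬p1) → p3) → □(p3 ∧ ¬p3), w0
2. ¬(◇(p2 → ¬p1) → p3), w0
3. ◇(p2 → ¬p1), w0
4. ¬p3, w0
5. p2 → ¬p1, w1
6. ¬p1, w1
Accessibility: w0Rw0, w0Rw1, w1Rw0, w1Rw1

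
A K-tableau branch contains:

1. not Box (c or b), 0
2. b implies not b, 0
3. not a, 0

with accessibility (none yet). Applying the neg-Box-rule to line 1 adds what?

a fresh world 1 with 0R1, and not (c or b) at 1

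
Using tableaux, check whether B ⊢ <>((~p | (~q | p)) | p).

Valid

Tableau for the negation ~<>((~p | (~q | p)) | p):
1. ~<>((~p | (~q | p)) | p), w0
2. ~((~p | (~q | p)) | p), w0   [~<>-rule on 1 via w0Rw0]
3. ~(~p | (~q | p)), w0   [~|-rule on 2]
4. ~p, w0   [~|-rule on 2]
5. p, w0   [~|-rule on 3]
6. ~(~q | p), w0   [~|-rule on 3]
Accessibility: w0Rw0
Branch closes: p and ~p both at w0.
All branches of the negation close; one closing branch shown above.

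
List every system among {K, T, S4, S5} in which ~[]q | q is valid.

T, S4, S5

T-tableau for the negation ~(~[]q | q):
1. ~(~[]q | q), 0
2. []q, 0   [~|-rule on 1]
3. ~q, 0   [~|-rule on 1]
4. q, 0   [[]-rule on 2 via 0R0]
Accessibility: 0R0
Branch closes: q and ~q both at 0.
Every branch closes (one shown): valid in T, hence also in S4, S5 (every theorem of T is a theorem of S4 and S5).
K-tableau for the negation ~(~[]q | q):
1. ~(~[]q | q), 0
2. []q, 0   [~|-rule on 1]
3. ~q, 0   [~|-rule on 1]
Complete open branch: countermodel on a K-frame, so not valid in K.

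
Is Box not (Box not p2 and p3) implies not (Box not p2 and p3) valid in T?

Valid in T

Tableau for the negation not (Box not (Box not p2 and p3) implies not (Box not p2 and p3)):
1. not (Box not (Box not p2 and p3) implies not (Box not p2 and p3)), 0
2. Box not (Box not p2 and p3), 0
3. Box not p2 and p3, 0
4. Box not p2, 0
5. p3, 0
6. not (Box not p2 and p3), 0
7. not p2, 0
8. not Box not p2, 0
9. p2, 1
10. not (Box not p2 and p3), 1
11. not p2, 1
Accessibility: 0R0, 0R1, 1R1
Branch closes: p2 and not p2 both at 1.
Every branch of the negation's tableau closes; the branch above is one of them.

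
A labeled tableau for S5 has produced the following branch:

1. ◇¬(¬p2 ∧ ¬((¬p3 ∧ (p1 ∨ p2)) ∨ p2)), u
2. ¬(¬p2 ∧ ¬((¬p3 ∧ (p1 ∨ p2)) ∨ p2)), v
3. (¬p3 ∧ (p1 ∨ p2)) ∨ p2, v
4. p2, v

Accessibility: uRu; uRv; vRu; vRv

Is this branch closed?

Open

No atom appears with both signs at the same world.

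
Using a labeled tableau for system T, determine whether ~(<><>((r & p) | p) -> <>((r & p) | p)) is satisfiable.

Yes, satisfiable

1. ~(<><>((r & p) | p) -> <>((r & p) | p)), u
2. <><>((r & p) | p), u
3. ~<>((r & p) | p), u
4. ~((r & p) | p), u
5. ~(r & p), u
6. ~p, u
7. <>((r & p) | p), v
8. ~((r & p) | p), v
9. ~(r & p), v
10. ~p, v
11. (r & p) | p, w
12. p, w
Accessibility: uRu, uRv, vRv, vRw, wRw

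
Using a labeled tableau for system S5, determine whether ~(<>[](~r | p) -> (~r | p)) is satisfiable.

1. ~(<>[](~r | p) -> (~r | p)), u
2. <>[](~r | p), u   [~->-rule on 1]
3. ~(~r | p), u   [~->-rule on 1]
4. r, u   [~|-rule on 3]
5. ~p, u   [~|-rule on 3]
6. [](~r | p), v   [<>-rule on 2: fresh world v, uRv]
7. ~r | p, u   [[]-rule on 6 via vRu]
8. ~r | p, v   [[]-rule on 6 via vRv]
9. p, u   [|-rule on 7 (branches; this branch)]
Accessibility: uRu, uRv, vRu, vRv
Branch closes: p and ~p both at u.
(One branch shown.) All branches close.

Unsatisfiable (every branch closes)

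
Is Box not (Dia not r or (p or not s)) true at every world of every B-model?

Not valid

Tableau for the negation not Box not (Dia not r or (p or not s)):
1. not Box not (Dia not r or (p or not s)), w0
2. Dia not r or (p or not s), w1
3. p or not s, w1
4. not s, w1
Accessibility: w0Rw0, w0Rw1, w1Rw0, w1Rw1
The negation has an open branch (countermodel exists).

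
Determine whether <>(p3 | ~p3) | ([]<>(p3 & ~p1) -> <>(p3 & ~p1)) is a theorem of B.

Valid

Tableau for the negation ~(<>(p3 | ~p3) | ([]<>(p3 & ~p1) -> <>(p3 & ~p1))):
1. ~(<>(p3 | ~p3) | ([]<>(p3 & ~p1) -> <>(p3 & ~p1))), u
2. ~<>(p3 | ~p3), u
3. ~([]<>(p3 & ~p1) -> <>(p3 & ~p1)), u
4. []<>(p3 & ~p1), u
5. ~<>(p3 & ~p1), u
6. ~(p3 | ~p3), u
7. ~p3, u
8. p3, u
Accessibility: uRu
Branch closes: p3 and ~p3 both at u.
Every branch of the negation's tableau closes; the branch above is one of them.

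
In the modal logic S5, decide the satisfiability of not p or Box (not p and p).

1. not p or Box (not p and p), w0
2. not p, w0
Accessibility: w0Rw0

Yes, satisfiable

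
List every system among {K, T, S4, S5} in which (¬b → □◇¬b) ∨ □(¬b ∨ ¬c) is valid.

S4-tableau for the negation ¬((¬b → □◇¬b) ∨ □(¬b ∨ ¬c)):
1. ¬((¬b → □◇¬b) ∨ □(¬b ∨ ¬c)), u
2. ¬(¬b → □◇¬b), u   [¬∨-rule on 1]
3. ¬□(¬b ∨ ¬c), u   [¬∨-rule on 1]
4. ¬b, u   [¬→-rule on 2]
5. ¬□◇¬b, u   [¬→-rule on 2]
6. ¬(¬b ∨ ¬c), v   [¬□-rule on 3: fresh world v, uRv]
7. b, v   [¬∨-rule on 6]
8. c, v   [¬∨-rule on 6]
9. ¬◇¬b, w   [¬□-rule on 5: fresh world w, uRw]
10. b, w   [¬◇-rule on 9 via wRw]
Accessibility: uRu, uRv, uRw, vRv, wRw
Complete open branch: countermodel on an S4-frame, so not valid in S4, nor in K, T (the same frame is also a K-frame and a T-frame).
S5-tableau for the negation ¬((¬b → □◇¬b) ∨ □(¬b ∨ ¬c)):
1. ¬((¬b → □◇¬b) ∨ □(¬b ∨ ¬c)), u
2. ¬(¬b → □◇¬b), u   [¬∨-rule on 1]
3. ¬□(¬b ∨ ¬c), u   [¬∨-rule on 1]
4. ¬b, u   [¬→-rule on 2]
5. ¬□◇¬b, u   [¬→-rule on 2]
6. ¬(¬b ∨ ¬c), v   [¬□-rule on 3: fresh world v, uRv]
7. b, v   [¬∨-rule on 6]
8. c, v   [¬∨-rule on 6]
9. ¬◇¬b, w   [¬□-rule on 5: fresh world w, uRw]
10. b, u   [¬◇-rule on 9 via wRu]
Accessibility: uRu, uRv, uRw, vRu, vRv, vRw, wRu, wRv, wRw
Branch closes: b and ¬b both at u.
Every branch closes (one shown): valid in S5.

S5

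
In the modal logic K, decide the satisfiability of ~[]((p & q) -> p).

1. ~[]((p & q) -> p), 0
2. ~((p & q) -> p), 1
3. p & q, 1
4. ~p, 1
5. p, 1
6. q, 1
Accessibility: 0R1
Branch closes: p and ~p both at 1.
(One branch shown.) All branches close.

No, unsatisfiable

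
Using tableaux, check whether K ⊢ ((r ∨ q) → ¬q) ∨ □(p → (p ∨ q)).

Tableau for the negation ¬(((r ∨ q) → ¬q) ∨ □(p → (p ∨ q))):
1. ¬(((r ∨ q) → ¬q) ∨ □(p → (p ∨ q))), 0
2. ¬((r ∨ q) → ¬q), 0
3. ¬□(p → (p ∨ q)), 0
4. r ∨ q, 0
5. q, 0
6. ¬(p → (p ∨ q)), 1
7. p, 1
8. ¬(p ∨ q), 1
9. ¬p, 1
10. ¬q, 1
Accessibility: 0R1
Branch closes: p and ¬p both at 1.
All branches of the negation close; one closing branch shown above.

Yes, valid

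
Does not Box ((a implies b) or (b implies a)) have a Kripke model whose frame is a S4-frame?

Unsatisfiable (every branch closes)

1. not Box ((a implies b) or (b implies a)), 0
2. not ((a implies b) or (b implies a)), 1
3. not (a implies b), 1
4. not (b implies a), 1
5. a, 1
6. not b, 1
7. b, 1
8. not a, 1
Accessibility: 0R0, 0R1, 1R1
Branch closes: b and not b both at 1.
All branches of the tableau close; one closing branch shown above.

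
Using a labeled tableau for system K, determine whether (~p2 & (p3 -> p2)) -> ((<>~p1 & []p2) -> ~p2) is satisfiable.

Satisfiable

1. (~p2 & (p3 -> p2)) -> ((<>~p1 & []p2) -> ~p2), u
2. (<>~p1 & []p2) -> ~p2, u   [->-rule on 1 (branches; this branch)]
3. ~p2, u   [->-rule on 2 (branches; this branch)]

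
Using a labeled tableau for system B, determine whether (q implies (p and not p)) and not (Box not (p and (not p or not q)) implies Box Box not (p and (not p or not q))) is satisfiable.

1. (q implies (p and not p)) and not (Box not (p and (not p or not q)) implies Box Box not (p and (not p or not q))), 0
2. q implies (p and not p), 0
3. not (Box not (p and (not p or not q)) implies Box Box not (p and (not p or not q))), 0
4. Box not (p and (not p or not q)), 0
5. not Box Box not (p and (not p or not q)), 0
6. not (p and (not p or not q)), 0
7. not q, 0
8. not p, 0
9. not Box not (p and (not p or not q)), 1
10. not (p and (not p or not q)), 1
11. not (not p or not q), 1
12. p, 1
13. q, 1
14. p and (not p or not q), 2
15. p, 2
16. not p or not q, 2
17. not q, 2
Accessibility: 0R0, 0R1, 1R0, 1R1, 1R2, 2R1, 2R2

Yes, satisfiable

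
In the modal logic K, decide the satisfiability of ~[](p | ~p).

1. ~[](p | ~p), 0
2. ~(p | ~p), 1
3. ~p, 1
4. p, 1
Accessibility: 0R1
Branch closes: p and ~p both at 1.
(One branch shown.) All branches close.

Unsatisfiable (every branch closes)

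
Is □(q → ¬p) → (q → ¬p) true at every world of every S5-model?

Tableau for the negation ¬(□(q → ¬p) → (q → ¬p)):
1. ¬(□(q → ¬p) → (q → ¬p)), u
2. □(q → ¬p), u   [¬→-rule on 1]
3. ¬(q → ¬p), u   [¬→-rule on 1]
4. q, u   [¬→-rule on 3]
5. p, u   [¬→-rule on 3]
6. q → ¬p, u   [□-rule on 2 via uRu]
7. ¬p, u   [→-rule on 6 (branches; this branch)]
Accessibility: uRu
Branch closes: p and ¬p both at u.
Every branch of the negation's tableau closes; the branch above is one of them.

Valid in S5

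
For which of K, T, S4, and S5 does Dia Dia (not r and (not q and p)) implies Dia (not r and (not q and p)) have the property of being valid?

S4, S5

S4-tableau for the negation not (Dia Dia (not r and (not q and p)) implies Dia (not r and (not q and p))):
1. not (Dia Dia (not r and (not q and p)) implies Dia (not r and (not q and p))), w0
2. Dia Dia (not r and (not q and p)), w0
3. not Dia (not r and (not q and p)), w0
4. not (not r and (not q and p)), w0
5. not (not q and p), w0
6. not p, w0
7. Dia (not r and (not q and p)), w1
8. not (not r and (not q and p)), w1
9. not (not q and p), w1
10. not p, w1
11. not r and (not q and p), w2
12. not r, w2
13. not q and p, w2
14. not q, w2
15. p, w2
16. not (not r and (not q and p)), w2
17. not (not q and p), w2
18. not p, w2
Accessibility: w0Rw0, w0Rw1, w0Rw2, w1Rw1, w1Rw2, w2Rw2
Branch closes: p and not p both at w2.
Every branch closes (one shown): valid in S4, hence also in S5 (every theorem of S4 is a theorem of S5).
T-tableau for the negation not (Dia Dia (not r and (not q and p)) implies Dia (not r and (not q and p))):
1. not (Dia Dia (not r and (not q and p)) implies Dia (not r and (not q and p))), w0
2. Dia Dia (not r and (not q and p)), w0
3. not Dia (not r and (not q and p)), w0
4. not (not r and (not q and p)), w0
5. not (not q and p), w0
6. not p, w0
7. Dia (not r and (not q and p)), w1
8. not (not r and (not q and p)), w1
9. not (not q and p), w1
10. not p, w1
11. not r and (not q and p), w2
12. not r, w2
13. not q and p, w2
14. not q, w2
15. p, w2
Accessibility: w0Rw0, w0Rw1, w1Rw1, w1Rw2, w2Rw2
Complete open branch: countermodel on a T-frame, so not valid in T, nor in K (the same frame is also a K-frame).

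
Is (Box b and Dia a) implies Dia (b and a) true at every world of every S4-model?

Tableau for the negation not ((Box b and Dia a) implies Dia (b and a)):
1. not ((Box b and Dia a) implies Dia (b and a)), u
2. Box b and Dia a, u
3. not Dia (b and a), u
4. Box b, u
5. Dia a, u
6. not (b and a), u
7. b, u
8. not a, u
9. a, v
10. not (b and a), v
11. b, v
12. not a, v
Accessibility: uRu, uRv, vRv
Branch closes: a and not a both at v.
Every branch of the negation's tableau closes; the branch above is one of them.

Yes, valid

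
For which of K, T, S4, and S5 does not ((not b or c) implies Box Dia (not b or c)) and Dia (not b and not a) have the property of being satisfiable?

S5-tableau for the formula:
1. not ((not b or c) implies Box Dia (not b or c)) and Dia (not b and not a), 0
2. not ((not b or c) implies Box Dia (not b or c)), 0
3. Dia (not b and not a), 0
4. not b or c, 0
5. not Box Dia (not b or c), 0
6. c, 0
7. not b and not a, 1
8. not b, 1
9. not a, 1
10. not Dia (not b or c), 2
11. not (not b or c), 0
12. b, 0
13. not c, 0
Accessibility: 0R0, 0R1, 0R2, 1R0, 1R1, 1R2, 2R0, 2R1, 2R2
Branch closes: c and not c both at 0.
Every branch closes (one shown): unsatisfiable in S5.
S4-tableau for the formula:
1. not ((not b or c) implies Box Dia (not b or c)) and Dia (not b and not a), 0
2. not ((not b or c) implies Box Dia (not b or c)), 0
3. Dia (not b and not a), 0
4. not b or c, 0
5. not Box Dia (not b or c), 0
6. c, 0
7. not b and not a, 1
8. not b, 1
9. not a, 1
10. not Dia (not b or c), 2
11. not (not b or c), 2
12. b, 2
13. not c, 2
Accessibility: 0R0, 0R1, 0R2, 1R1, 2R2
Complete open branch: satisfiable in S4, hence also in K, T (this S4-model is also a K-model and a T-model).

K, T, S4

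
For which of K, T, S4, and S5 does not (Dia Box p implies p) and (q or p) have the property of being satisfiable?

K, T, S4

S4-tableau for the formula:
1. not (Dia Box p implies p) and (q or p), u
2. not (Dia Box p implies p), u
3. q or p, u
4. Dia Box p, u
5. not p, u
6. q, u
7. Box p, v
8. p, v
Accessibility: uRu, uRv, vRv
Complete open branch: satisfiable in S4, hence also in K, T (this S4-model is also a K-model and a T-model).
S5-tableau for the formula:
1. not (Dia Box p implies p) and (q or p), u
2. not (Dia Box p implies p), u
3. q or p, u
4. Dia Box p, u
5. not p, u
6. q, u
7. Box p, v
8. p, u
Accessibility: uRu, uRv, vRu, vRv
Branch closes: p and not p both at u.
Every branch closes (one shown): unsatisfiable in S5.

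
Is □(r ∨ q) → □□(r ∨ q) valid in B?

No, not valid

Tableau for the negation ¬(□(r ∨ q) → □□(r ∨ q)):
1. ¬(□(r ∨ q) → □□(r ∨ q)), u
2. □(r ∨ q), u
3. ¬□□(r ∨ q), u
4. r ∨ q, u
5. q, u
6. ¬□(r ∨ q), v
7. r ∨ q, v
8. q, v
9. ¬(r ∨ q), w
10. ¬r, w
11. ¬q, w
Accessibility: uRu, uRv, vRu, vRv, vRw, wRv, wRw
The negation has an open branch (countermodel exists).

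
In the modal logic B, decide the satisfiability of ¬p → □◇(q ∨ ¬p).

Satisfiable (open branch found)

1. ¬p → □◇(q ∨ ¬p), w0
2. □◇(q ∨ ¬p), w0   [→-rule on 1 (branches; this branch)]
3. ◇(q ∨ ¬p), w0   [□-rule on 2 via w0Rw0]
4. q ∨ ¬p, w1   [◇-rule on 3: fresh world w1, w0Rw1]
5. ◇(q ∨ ¬p), w1   [□-rule on 2 via w0Rw1]
6. ¬p, w1   [∨-rule on 4 (branches; this branch)]
7. q ∨ ¬p, w2   [◇-rule on 5: fresh world w2, w1Rw2]
8. ¬p, w2   [∨-rule on 7 (branches; this branch)]
Accessibility: w0Rw0, w0Rw1, w1Rw0, w1Rw1, w1Rw2, w2Rw1, w2Rw2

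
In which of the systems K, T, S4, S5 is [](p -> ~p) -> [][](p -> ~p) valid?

S4, S5

T-tableau for the negation ~([](p -> ~p) -> [][](p -> ~p)):
1. ~([](p -> ~p) -> [][](p -> ~p)), w0
2. [](p -> ~p), w0   [~->-rule on 1]
3. ~[][](p -> ~p), w0   [~->-rule on 1]
4. p -> ~p, w0   [[]-rule on 2 via w0Rw0]
5. ~p, w0   [->-rule on 4 (branches; this branch)]
6. ~[](p -> ~p), w1   [~[]-rule on 3: fresh world w1, w0Rw1]
7. p -> ~p, w1   [[]-rule on 2 via w0Rw1]
8. ~p, w1   [->-rule on 7 (branches; this branch)]
9. ~(p -> ~p), w2   [~[]-rule on 6: fresh world w2, w1Rw2]
10. p, w2   [~->-rule on 9]
Accessibility: w0Rw0, w0Rw1, w1Rw1, w1Rw2, w2Rw2
Complete open branch: countermodel on a T-frame, so not valid in T, nor in K (the same frame is also a K-frame).
S4-tableau for the negation ~([](p -> ~p) -> [][](p -> ~p)):
1. ~([](p -> ~p) -> [][](p -> ~p)), w0
2. [](p -> ~p), w0   [~->-rule on 1]
3. ~[][](p -> ~p), w0   [~->-rule on 1]
4. p -> ~p, w0   [[]-rule on 2 via w0Rw0]
5. ~p, w0   [->-rule on 4 (branches; this branch)]
6. ~[](p -> ~p), w1   [~[]-rule on 3: fresh world w1, w0Rw1]
7. p -> ~p, w1   [[]-rule on 2 via w0Rw1]
8. ~p, w1   [->-rule on 7 (branches; this branch)]
9. ~(p -> ~p), w2   [~[]-rule on 6: fresh world w2, w1Rw2]
10. p, w2   [~->-rule on 9]
11. p -> ~p, w2   [[]-rule on 2 via w0Rw2]
12. ~p, w2   [->-rule on 11 (branches; this branch)]
Accessibility: w0Rw0, w0Rw1, w0Rw2, w1Rw1, w1Rw2, w2Rw2
Branch closes: p and ~p both at w2.
Every branch closes (one shown): valid in S4, hence also in S5 (every theorem of S4 is a theorem of S5).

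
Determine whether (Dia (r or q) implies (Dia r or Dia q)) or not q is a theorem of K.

Yes, valid

Tableau for the negation not ((Dia (r or q) implies (Dia r or Dia q)) or not q):
1. not ((Dia (r or q) implies (Dia r or Dia q)) or not q), u
2. not (Dia (r or q) implies (Dia r or Dia q)), u
3. q, u
4. Dia (r or q), u
5. not (Dia r or Dia q), u
6. not Dia r, u
7. not Dia q, u
8. r or q, v
9. not r, v
10. not q, v
11. q, v
Accessibility: uRv
Branch closes: q and not q both at v.
All branches of the negation close; one closing branch shown above.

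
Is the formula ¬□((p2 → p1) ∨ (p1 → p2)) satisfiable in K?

1. ¬□((p2 → p1) ∨ (p1 → p2)), w0
2. ¬((p2 → p1) ∨ (p1 → p2)), w1
3. ¬(p2 → p1), w1
4. ¬(p1 → p2), w1
5. p2, w1
6. ¬p1, w1
7. p1, w1
8. ¬p2, w1
Accessibility: w0Rw1
Branch closes: p1 and ¬p1 both at w1.
Every branch closes; the branch above is one of them.

Unsatisfiable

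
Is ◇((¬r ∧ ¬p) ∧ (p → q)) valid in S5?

Tableau for the negation ¬◇((¬r ∧ ¬p) ∧ (p → q)):
1. ¬◇((¬r ∧ ¬p) ∧ (p → q)), 0
2. ¬((¬r ∧ ¬p) ∧ (p → q)), 0   [¬◇-rule on 1 via 0R0]
3. ¬(p → q), 0   [¬∧-rule on 2 (branches; this branch)]
4. p, 0   [¬→-rule on 3]
5. ¬q, 0   [¬→-rule on 3]
Accessibility: 0R0
The negation has an open branch (countermodel exists).

Not valid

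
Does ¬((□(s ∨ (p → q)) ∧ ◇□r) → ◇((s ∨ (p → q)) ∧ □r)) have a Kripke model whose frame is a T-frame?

1. ¬((□(s ∨ (p → q)) ∧ ◇□r) → ◇((s ∨ (p → q)) ∧ □r)), 0
2. □(s ∨ (p → q)) ∧ ◇□r, 0
3. ¬◇((s ∨ (p → q)) ∧ □r), 0
4. □(s ∨ (p → q)), 0
5. ◇□r, 0
6. ¬((s ∨ (p → q)) ∧ □r), 0
7. s ∨ (p → q), 0
8. ¬□r, 0
9. p → q, 0
10. q, 0
11. □r, 1
12. ¬((s ∨ (p → q)) ∧ □r), 1
13. s ∨ (p → q), 1
14. r, 1
15. ¬□r, 1
16. p → q, 1
17. q, 1
18. ¬r, 2
19. ¬((s ∨ (p → q)) ∧ □r), 2
20. s ∨ (p → q), 2
21. ¬□r, 2
22. p → q, 2
23. q, 2
24. ¬r, 3
25. r, 3
Accessibility: 0R0, 0R1, 0R2, 1R1, 1R3, 2R2, 3R3
Branch closes: r and ¬r both at 3.
Every branch closes; the branch above is one of them.

Unsatisfiable (every branch closes)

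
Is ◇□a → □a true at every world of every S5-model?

Yes, valid

Tableau for the negation ¬(◇□a → □a):
1. ¬(◇□a → □a), 0
2. ◇□a, 0
3. ¬□a, 0
4. □a, 1
5. a, 0
6. a, 1
7. ¬a, 2
8. a, 2
Accessibility: 0R0, 0R1, 0R2, 1R0, 1R1, 1R2, 2R0, 2R1, 2R2
Branch closes: a and ¬a both at 2.
Every branch of the negation's tableau closes; the branch above is one of them.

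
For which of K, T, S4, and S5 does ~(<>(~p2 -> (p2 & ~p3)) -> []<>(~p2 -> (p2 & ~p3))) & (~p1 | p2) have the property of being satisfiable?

K, T, S4

S4-tableau for the formula:
1. ~(<>(~p2 -> (p2 & ~p3)) -> []<>(~p2 -> (p2 & ~p3))) & (~p1 | p2), 0
2. ~(<>(~p2 -> (p2 & ~p3)) -> []<>(~p2 -> (p2 & ~p3))), 0
3. ~p1 | p2, 0
4. <>(~p2 -> (p2 & ~p3)), 0
5. ~[]<>(~p2 -> (p2 & ~p3)), 0
6. p2, 0
7. ~p2 -> (p2 & ~p3), 1
8. p2 & ~p3, 1
9. p2, 1
10. ~p3, 1
11. ~<>(~p2 -> (p2 & ~p3)), 2
12. ~(~p2 -> (p2 & ~p3)), 2
13. ~p2, 2
14. ~(p2 & ~p3), 2
15. p3, 2
Accessibility: 0R0, 0R1, 0R2, 1R1, 2R2
Complete open branch: satisfiable in S4, hence also in K, T (this S4-model is also a K-model and a T-model).
S5-tableau for the formula:
1. ~(<>(~p2 -> (p2 & ~p3)) -> []<>(~p2 -> (p2 & ~p3))) & (~p1 | p2), 0
2. ~(<>(~p2 -> (p2 & ~p3)) -> []<>(~p2 -> (p2 & ~p3))), 0
3. ~p1 | p2, 0
4. <>(~p2 -> (p2 & ~p3)), 0
5. ~[]<>(~p2 -> (p2 & ~p3)), 0
6. ~p1, 0
7. ~p2 -> (p2 & ~p3), 1
8. p2 & ~p3, 1
9. p2, 1
10. ~p3, 1
11. ~<>(~p2 -> (p2 & ~p3)), 2
12. ~(~p2 -> (p2 & ~p3)), 0
13. ~p2, 0
14. ~(p2 & ~p3), 0
15. ~(~p2 -> (p2 & ~p3)), 1
16. ~p2, 1
17. ~(p2 & ~p3), 1
Accessibility: 0R0, 0R1, 0R2, 1R0, 1R1, 1R2, 2R0, 2R1, 2R2
Branch closes: p2 and ~p2 both at 1.
Every branch closes (one shown): unsatisfiable in S5.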